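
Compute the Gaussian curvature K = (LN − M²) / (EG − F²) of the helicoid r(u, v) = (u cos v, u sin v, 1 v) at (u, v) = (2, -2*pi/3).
K = -1/25

Coefficients of the first fundamental form: E = 1, F = 0, G = u^2 + 1.
Coefficients of the second fundamental form: L = 0, M = -1/sqrt(u^2 + 1), N = 0.
Assemble K = (LN − M²)/(EG − F²) = -1/(u^2 + 1)^2. At (u, v) = (2, -2*pi/3): K = -1/25.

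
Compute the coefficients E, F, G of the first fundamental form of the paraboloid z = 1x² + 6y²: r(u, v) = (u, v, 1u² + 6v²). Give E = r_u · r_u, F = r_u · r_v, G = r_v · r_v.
E = 4*u^2 + 1;  F = 24*u*v;  G = 144*v^2 + 1

Compute partials: r_u = (1, 0, 2*u), r_v = (0, 1, 12*v). Then
  E = r_u · r_u = 4*u^2 + 1,
  F = r_u · r_v = 24*u*v,
  G = r_v · r_v = 144*v^2 + 1.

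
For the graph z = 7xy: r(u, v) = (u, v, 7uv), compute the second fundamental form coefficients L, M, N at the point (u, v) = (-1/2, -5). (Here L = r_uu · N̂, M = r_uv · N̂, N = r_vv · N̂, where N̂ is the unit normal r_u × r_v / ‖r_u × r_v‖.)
L = 0;  M = 14*sqrt(4953)/4953;  N = 0

Compute the unit normal N̂(u, v) = (-7*v/sqrt(49*u^2 + 49*v^2 + 1), -7*u/sqrt(49*u^2 + 49*v^2 + 1), 1/sqrt(49*u^2 + 49*v^2 + 1)), and the second partials r_uu, r_uv, r_vv. Take dot products:
  L(u, v) = r_uu · N̂ = 0,
  M(u, v) = r_uv · N̂ = 7/sqrt(49*u^2 + 49*v^2 + 1),
  N(u, v) = r_vv · N̂ = 0.
Evaluating at (u, v) = (-1/2, -5):
  L = 0, M = 14*sqrt(4953)/4953, N = 0.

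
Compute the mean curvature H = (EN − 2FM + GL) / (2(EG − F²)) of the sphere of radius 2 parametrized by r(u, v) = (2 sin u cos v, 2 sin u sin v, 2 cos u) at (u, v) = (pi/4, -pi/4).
H = -1/2

With E = 4, F = 0, G = 4*sin(u)^2, L = -2*sin(u)/Abs(sin(u)), M = 0, N = -2*sin(u)^3/Abs(sin(u)), assemble
  H = (EN − 2FM + GL) / (2(EG − F²)) = -sin(u)/(2*Abs(sin(u))).
At (u, v) = (pi/4, -pi/4): H = -1/2.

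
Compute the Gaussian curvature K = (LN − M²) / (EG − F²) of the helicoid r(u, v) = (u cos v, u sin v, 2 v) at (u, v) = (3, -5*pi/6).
K = -4/169

Coefficients of the first fundamental form: E = 1, F = 0, G = u^2 + 4.
Coefficients of the second fundamental form: L = 0, M = -2/sqrt(u^2 + 4), N = 0.
Assemble K = (LN − M²)/(EG − F²) = -4/(u^2 + 4)^2. At (u, v) = (3, -5*pi/6): K = -4/169.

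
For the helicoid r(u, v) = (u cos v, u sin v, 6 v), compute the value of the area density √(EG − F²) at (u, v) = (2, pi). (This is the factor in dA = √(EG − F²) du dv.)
√(EG − F²)|_{(2, pi)} = 2*sqrt(10)

E = 1, F = 0, G = u^2 + 36, so EG − F² = u^2 + 36. Taking the positive square root: √(EG − F²) = sqrt(u^2 + 36). At (u, v) = (2, pi): 2*sqrt(10).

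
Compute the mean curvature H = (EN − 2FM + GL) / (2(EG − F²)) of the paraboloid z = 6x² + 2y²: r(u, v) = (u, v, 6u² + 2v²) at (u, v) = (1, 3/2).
H = 512*sqrt(181)/32761

With E = 144*u^2 + 1, F = 48*u*v, G = 16*v^2 + 1, L = 12/sqrt(144*u^2 + 16*v^2 + 1), M = 0, N = 4/sqrt(144*u^2 + 16*v^2 + 1), assemble
  H = (EN − 2FM + GL) / (2(EG − F²)) = 8*(36*u^2 + 12*v^2 + 1)/(144*u^2 + 16*v^2 + 1)^(3/2).
At (u, v) = (1, 3/2): H = 512*sqrt(181)/32761.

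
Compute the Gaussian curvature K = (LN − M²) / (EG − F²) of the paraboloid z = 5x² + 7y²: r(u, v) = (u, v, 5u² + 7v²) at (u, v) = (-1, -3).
K = 28/695645

Coefficients of the first fundamental form: E = 100*u^2 + 1, F = 140*u*v, G = 196*v^2 + 1.
Coefficients of the second fundamental form: L = 10/sqrt(100*u^2 + 196*v^2 + 1), M = 0, N = 14/sqrt(100*u^2 + 196*v^2 + 1).
Assemble K = (LN − M²)/(EG − F²) = 140/(10000*u^4 + 39200*u^2*v^2 + 200*u^2 + 38416*v^4 + 392*v^2 + 1). At (u, v) = (-1, -3): K = 28/695645.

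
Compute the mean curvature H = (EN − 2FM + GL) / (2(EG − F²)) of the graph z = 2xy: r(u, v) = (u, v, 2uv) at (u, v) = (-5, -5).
H = -200*sqrt(201)/40401

With E = 4*v^2 + 1, F = 4*u*v, G = 4*u^2 + 1, L = 0, M = 2/sqrt(4*u^2 + 4*v^2 + 1), N = 0, assemble
  H = (EN − 2FM + GL) / (2(EG − F²)) = -8*u*v/(4*u^2 + 4*v^2 + 1)^(3/2).
At (u, v) = (-5, -5): H = -200*sqrt(201)/40401.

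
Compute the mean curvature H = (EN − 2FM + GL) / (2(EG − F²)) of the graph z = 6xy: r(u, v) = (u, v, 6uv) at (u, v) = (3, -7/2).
H = 567*sqrt(766)/146689

With E = 36*v^2 + 1, F = 36*u*v, G = 36*u^2 + 1, L = 0, M = 6/sqrt(36*u^2 + 36*v^2 + 1), N = 0, assemble
  H = (EN − 2FM + GL) / (2(EG − F²)) = -216*u*v/(36*u^2 + 36*v^2 + 1)^(3/2).
At (u, v) = (3, -7/2): H = 567*sqrt(766)/146689.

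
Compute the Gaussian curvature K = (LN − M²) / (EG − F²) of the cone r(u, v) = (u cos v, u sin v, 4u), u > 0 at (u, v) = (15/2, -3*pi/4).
K = 0

Coefficients of the first fundamental form: E = 17, F = 0, G = u^2.
Coefficients of the second fundamental form: L = 0, M = 0, N = 4*sqrt(17)*u^2/(17*Abs(u)).
Assemble K = (LN − M²)/(EG − F²) = 0. At (u, v) = (15/2, -3*pi/4): K = 0.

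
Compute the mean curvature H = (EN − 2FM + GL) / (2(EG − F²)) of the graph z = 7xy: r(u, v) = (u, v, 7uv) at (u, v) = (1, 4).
H = -343*sqrt(834)/173889

With E = 49*v^2 + 1, F = 49*u*v, G = 49*u^2 + 1, L = 0, M = 7/sqrt(49*u^2 + 49*v^2 + 1), N = 0, assemble
  H = (EN − 2FM + GL) / (2(EG − F²)) = -343*u*v/(49*u^2 + 49*v^2 + 1)^(3/2).
At (u, v) = (1, 4): H = -343*sqrt(834)/173889.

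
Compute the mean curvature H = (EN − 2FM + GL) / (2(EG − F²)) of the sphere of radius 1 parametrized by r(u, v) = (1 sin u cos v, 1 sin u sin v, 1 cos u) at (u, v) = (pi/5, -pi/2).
H = -1

With E = 1, F = 0, G = sin(u)^2, L = -sin(u)/Abs(sin(u)), M = 0, N = -sin(u)^3/Abs(sin(u)), assemble
  H = (EN − 2FM + GL) / (2(EG − F²)) = -sin(u)/Abs(sin(u)).
At (u, v) = (pi/5, -pi/2): H = -1.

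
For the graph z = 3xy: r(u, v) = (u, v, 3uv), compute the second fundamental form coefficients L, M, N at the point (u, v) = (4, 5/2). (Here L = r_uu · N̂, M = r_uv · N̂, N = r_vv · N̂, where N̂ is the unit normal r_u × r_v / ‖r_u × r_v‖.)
L = 0;  M = 6*sqrt(805)/805;  N = 0

Compute the unit normal N̂(u, v) = (-3*v/sqrt(9*u^2 + 9*v^2 + 1), -3*u/sqrt(9*u^2 + 9*v^2 + 1), 1/sqrt(9*u^2 + 9*v^2 + 1)), and the second partials r_uu, r_uv, r_vv. Take dot products:
  L(u, v) = r_uu · N̂ = 0,
  M(u, v) = r_uv · N̂ = 3/sqrt(9*u^2 + 9*v^2 + 1),
  N(u, v) = r_vv · N̂ = 0.
Evaluating at (u, v) = (4, 5/2):
  L = 0, M = 6*sqrt(805)/805, N = 0.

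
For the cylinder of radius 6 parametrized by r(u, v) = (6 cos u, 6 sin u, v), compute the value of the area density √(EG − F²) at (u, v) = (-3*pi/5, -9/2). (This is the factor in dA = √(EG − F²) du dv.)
√(EG − F²)|_{(-3*pi/5, -9/2)} = 6

E = 36, F = 0, G = 1, so EG − F² = 36. Taking the positive square root: √(EG − F²) = 6. At (u, v) = (-3*pi/5, -9/2): 6.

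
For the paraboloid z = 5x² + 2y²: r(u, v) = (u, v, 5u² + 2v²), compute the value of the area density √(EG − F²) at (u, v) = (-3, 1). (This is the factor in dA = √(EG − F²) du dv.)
√(EG − F²)|_{(-3, 1)} = sqrt(917)

E = 100*u^2 + 1, F = 40*u*v, G = 16*v^2 + 1, so EG − F² = 100*u^2 + 16*v^2 + 1. Taking the positive square root: √(EG − F²) = sqrt(100*u^2 + 16*v^2 + 1). At (u, v) = (-3, 1): sqrt(917).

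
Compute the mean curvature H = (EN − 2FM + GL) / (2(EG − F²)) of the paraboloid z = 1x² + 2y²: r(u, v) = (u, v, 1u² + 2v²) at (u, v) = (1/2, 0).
H = 5*sqrt(2)/4

With E = 4*u^2 + 1, F = 8*u*v, G = 16*v^2 + 1, L = 2/sqrt(4*u^2 + 16*v^2 + 1), M = 0, N = 4/sqrt(4*u^2 + 16*v^2 + 1), assemble
  H = (EN − 2FM + GL) / (2(EG − F²)) = (8*u^2 + 16*v^2 + 3)/(4*u^2 + 16*v^2 + 1)^(3/2).
At (u, v) = (1/2, 0): H = 5*sqrt(2)/4.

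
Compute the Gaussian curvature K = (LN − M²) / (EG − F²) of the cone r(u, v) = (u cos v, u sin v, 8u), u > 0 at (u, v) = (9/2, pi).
K = 0

Coefficients of the first fundamental form: E = 65, F = 0, G = u^2.
Coefficients of the second fundamental form: L = 0, M = 0, N = 8*sqrt(65)*u^2/(65*Abs(u)).
Assemble K = (LN − M²)/(EG − F²) = 0. At (u, v) = (9/2, pi): K = 0.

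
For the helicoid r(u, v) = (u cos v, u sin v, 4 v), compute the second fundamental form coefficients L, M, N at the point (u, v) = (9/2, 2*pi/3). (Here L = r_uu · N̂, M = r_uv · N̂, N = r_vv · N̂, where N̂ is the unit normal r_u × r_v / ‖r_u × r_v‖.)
L = 0;  M = -8*sqrt(145)/145;  N = 0

Compute the unit normal N̂(u, v) = (4*sin(v)/sqrt(u^2 + 16), -4*cos(v)/sqrt(u^2 + 16), u/sqrt(u^2 + 16)), and the second partials r_uu, r_uv, r_vv. Take dot products:
  L(u, v) = r_uu · N̂ = 0,
  M(u, v) = r_uv · N̂ = -4/sqrt(u^2 + 16),
  N(u, v) = r_vv · N̂ = 0.
Evaluating at (u, v) = (9/2, 2*pi/3):
  L = 0, M = -8*sqrt(145)/145, N = 0.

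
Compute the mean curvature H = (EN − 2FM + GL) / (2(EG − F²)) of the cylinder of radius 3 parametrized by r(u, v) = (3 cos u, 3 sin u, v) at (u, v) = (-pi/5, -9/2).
H = -1/6

With E = 9, F = 0, G = 1, L = -3, M = 0, N = 0, assemble
  H = (EN − 2FM + GL) / (2(EG − F²)) = -1/6.
At (u, v) = (-pi/5, -9/2): H = -1/6.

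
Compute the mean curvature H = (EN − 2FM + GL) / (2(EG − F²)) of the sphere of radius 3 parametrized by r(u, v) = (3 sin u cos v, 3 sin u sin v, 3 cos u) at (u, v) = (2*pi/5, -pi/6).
H = -1/3

With E = 9, F = 0, G = 9*sin(u)^2, L = -3*sin(u)/Abs(sin(u)), M = 0, N = -3*sin(u)^3/Abs(sin(u)), assemble
  H = (EN − 2FM + GL) / (2(EG − F²)) = -sin(u)/(3*Abs(sin(u))).
At (u, v) = (2*pi/5, -pi/6): H = -1/3.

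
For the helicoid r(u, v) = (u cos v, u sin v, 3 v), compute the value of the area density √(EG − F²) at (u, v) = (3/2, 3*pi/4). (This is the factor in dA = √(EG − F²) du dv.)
√(EG − F²)|_{(3/2, 3*pi/4)} = 3*sqrt(5)/2

E = 1, F = 0, G = u^2 + 9, so EG − F² = u^2 + 9. Taking the positive square root: √(EG − F²) = sqrt(u^2 + 9). At (u, v) = (3/2, 3*pi/4): 3*sqrt(5)/2.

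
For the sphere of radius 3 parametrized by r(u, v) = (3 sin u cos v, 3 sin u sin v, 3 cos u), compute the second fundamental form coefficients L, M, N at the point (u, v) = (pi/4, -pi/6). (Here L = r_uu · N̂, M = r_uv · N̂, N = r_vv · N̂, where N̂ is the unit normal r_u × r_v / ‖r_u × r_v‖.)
L = -3;  M = 0;  N = -3/2

Compute the unit normal N̂(u, v) = (sin(u)^2*cos(v)/Abs(sin(u)), sin(u)^2*sin(v)/Abs(sin(u)), sin(2*u)/(2*Abs(sin(u)))), and the second partials r_uu, r_uv, r_vv. Take dot products:
  L(u, v) = r_uu · N̂ = -3*sin(u)/Abs(sin(u)),
  M(u, v) = r_uv · N̂ = 0,
  N(u, v) = r_vv · N̂ = -3*sin(u)^3/Abs(sin(u)).
Evaluating at (u, v) = (pi/4, -pi/6):
  L = -3, M = 0, N = -3/2.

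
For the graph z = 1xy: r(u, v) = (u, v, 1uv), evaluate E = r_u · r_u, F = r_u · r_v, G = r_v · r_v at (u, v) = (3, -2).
E = 5;  F = -6;  G = 10

Partials: r_u = (1, 0, v), r_v = (0, 1, u). As functions of (u, v):
  E = r_u · r_u = v^2 + 1,
  F = r_u · r_v = u*v,
  G = r_v · r_v = u^2 + 1.
Evaluating at (u, v) = (3, -2): E = 5, F = -6, G = 10.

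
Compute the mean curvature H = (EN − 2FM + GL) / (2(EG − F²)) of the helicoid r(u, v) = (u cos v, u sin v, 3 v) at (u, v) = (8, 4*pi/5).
H = 0

With E = 1, F = 0, G = u^2 + 9, L = 0, M = -3/sqrt(u^2 + 9), N = 0, assemble
  H = (EN − 2FM + GL) / (2(EG − F²)) = 0.
At (u, v) = (8, 4*pi/5): H = 0.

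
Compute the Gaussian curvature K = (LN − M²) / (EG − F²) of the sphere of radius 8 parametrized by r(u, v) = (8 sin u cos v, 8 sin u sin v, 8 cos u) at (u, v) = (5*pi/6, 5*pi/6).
K = 1/64

Coefficients of the first fundamental form: E = 64, F = 0, G = 64*sin(u)^2.
Coefficients of the second fundamental form: L = -8*sin(u)/Abs(sin(u)), M = 0, N = -8*sin(u)^3/Abs(sin(u)).
Assemble K = (LN − M²)/(EG − F²) = 1/64. At (u, v) = (5*pi/6, 5*pi/6): K = 1/64.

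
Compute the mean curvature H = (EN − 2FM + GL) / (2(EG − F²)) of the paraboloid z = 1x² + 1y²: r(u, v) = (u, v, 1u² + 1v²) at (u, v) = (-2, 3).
H = 54*sqrt(53)/2809

With E = 4*u^2 + 1, F = 4*u*v, G = 4*v^2 + 1, L = 2/sqrt(4*u^2 + 4*v^2 + 1), M = 0, N = 2/sqrt(4*u^2 + 4*v^2 + 1), assemble
  H = (EN − 2FM + GL) / (2(EG − F²)) = 2*(2*u^2 + 2*v^2 + 1)/(4*u^2 + 4*v^2 + 1)^(3/2).
At (u, v) = (-2, 3): H = 54*sqrt(53)/2809.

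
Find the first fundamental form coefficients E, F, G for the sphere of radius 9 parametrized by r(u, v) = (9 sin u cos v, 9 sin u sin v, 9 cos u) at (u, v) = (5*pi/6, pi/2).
E = 81;  F = 0;  G = 81/4

Partials: r_u = (9*cos(u)*cos(v), 9*sin(v)*cos(u), -9*sin(u)), r_v = (-9*sin(u)*sin(v), 9*sin(u)*cos(v), 0). As functions of (u, v):
  E = r_u · r_u = 81,
  F = r_u · r_v = 0,
  G = r_v · r_v = 81*sin(u)^2.
Evaluating at (u, v) = (5*pi/6, pi/2): E = 81, F = 0, G = 81/4.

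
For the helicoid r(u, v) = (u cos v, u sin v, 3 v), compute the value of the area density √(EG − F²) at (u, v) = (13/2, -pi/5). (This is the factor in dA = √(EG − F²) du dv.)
√(EG − F²)|_{(13/2, -pi/5)} = sqrt(205)/2

E = 1, F = 0, G = u^2 + 9, so EG − F² = u^2 + 9. Taking the positive square root: √(EG − F²) = sqrt(u^2 + 9). At (u, v) = (13/2, -pi/5): sqrt(205)/2.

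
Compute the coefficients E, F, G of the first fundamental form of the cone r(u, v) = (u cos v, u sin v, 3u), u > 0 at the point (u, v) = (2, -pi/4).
E = 10;  F = 0;  G = 4

Partials: r_u = (cos(v), sin(v), 3), r_v = (-u*sin(v), u*cos(v), 0). As functions of (u, v):
  E = r_u · r_u = 10,
  F = r_u · r_v = 0,
  G = r_v · r_v = u^2.
Evaluating at (u, v) = (2, -pi/4): E = 10, F = 0, G = 4.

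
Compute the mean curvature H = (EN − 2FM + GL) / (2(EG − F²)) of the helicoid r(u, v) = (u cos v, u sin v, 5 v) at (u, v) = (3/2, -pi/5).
H = 0

With E = 1, F = 0, G = u^2 + 25, L = 0, M = -5/sqrt(u^2 + 25), N = 0, assemble
  H = (EN − 2FM + GL) / (2(EG − F²)) = 0.
At (u, v) = (3/2, -pi/5): H = 0.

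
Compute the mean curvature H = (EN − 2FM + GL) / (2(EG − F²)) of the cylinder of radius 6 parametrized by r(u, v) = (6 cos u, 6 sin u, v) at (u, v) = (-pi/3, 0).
H = -1/12

With E = 36, F = 0, G = 1, L = -6, M = 0, N = 0, assemble
  H = (EN − 2FM + GL) / (2(EG − F²)) = -1/12.
At (u, v) = (-pi/3, 0): H = -1/12.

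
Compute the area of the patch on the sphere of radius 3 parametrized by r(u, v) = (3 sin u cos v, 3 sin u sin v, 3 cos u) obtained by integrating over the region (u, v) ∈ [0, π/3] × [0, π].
Area = 9*pi/2

Area = ∫∫ √(EG − F²) du dv with √(EG − F²) = 9*Abs(sin(u)). Integrating over [0, π/3] × [0, π] gives 9*pi/2.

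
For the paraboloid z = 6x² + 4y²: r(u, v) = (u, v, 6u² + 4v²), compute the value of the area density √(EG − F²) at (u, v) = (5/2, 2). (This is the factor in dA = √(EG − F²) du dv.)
√(EG − F²)|_{(5/2, 2)} = sqrt(1157)

E = 144*u^2 + 1, F = 96*u*v, G = 64*v^2 + 1, so EG − F² = 144*u^2 + 64*v^2 + 1. Taking the positive square root: √(EG − F²) = sqrt(144*u^2 + 64*v^2 + 1). At (u, v) = (5/2, 2): sqrt(1157).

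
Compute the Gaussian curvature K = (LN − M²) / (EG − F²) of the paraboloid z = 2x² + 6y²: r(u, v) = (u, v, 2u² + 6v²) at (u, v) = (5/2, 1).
K = 48/60025

Coefficients of the first fundamental form: E = 16*u^2 + 1, F = 48*u*v, G = 144*v^2 + 1.
Coefficients of the second fundamental form: L = 4/sqrt(16*u^2 + 144*v^2 + 1), M = 0, N = 12/sqrt(16*u^2 + 144*v^2 + 1).
Assemble K = (LN − M²)/(EG − F²) = 48/(256*u^4 + 4608*u^2*v^2 + 32*u^2 + 20736*v^4 + 288*v^2 + 1). At (u, v) = (5/2, 1): K = 48/60025.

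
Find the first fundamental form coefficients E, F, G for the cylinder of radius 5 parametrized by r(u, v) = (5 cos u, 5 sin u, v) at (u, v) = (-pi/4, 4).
E = 25;  F = 0;  G = 1

Partials: r_u = (-5*sin(u), 5*cos(u), 0), r_v = (0, 0, 1). As functions of (u, v):
  E = r_u · r_u = 25,
  F = r_u · r_v = 0,
  G = r_v · r_v = 1.
Evaluating at (u, v) = (-pi/4, 4): E = 25, F = 0, G = 1.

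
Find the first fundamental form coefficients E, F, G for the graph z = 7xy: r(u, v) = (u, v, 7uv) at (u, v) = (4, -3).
E = 442;  F = -588;  G = 785

Partials: r_u = (1, 0, 7*v), r_v = (0, 1, 7*u). As functions of (u, v):
  E = r_u · r_u = 49*v^2 + 1,
  F = r_u · r_v = 49*u*v,
  G = r_v · r_v = 49*u^2 + 1.
Evaluating at (u, v) = (4, -3): E = 442, F = -588, G = 785.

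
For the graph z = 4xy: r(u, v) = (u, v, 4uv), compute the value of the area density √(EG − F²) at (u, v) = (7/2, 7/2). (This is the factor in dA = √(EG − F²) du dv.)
√(EG − F²)|_{(7/2, 7/2)} = sqrt(393)

E = 16*v^2 + 1, F = 16*u*v, G = 16*u^2 + 1, so EG − F² = 16*u^2 + 16*v^2 + 1. Taking the positive square root: √(EG − F²) = sqrt(16*u^2 + 16*v^2 + 1). At (u, v) = (7/2, 7/2): sqrt(393).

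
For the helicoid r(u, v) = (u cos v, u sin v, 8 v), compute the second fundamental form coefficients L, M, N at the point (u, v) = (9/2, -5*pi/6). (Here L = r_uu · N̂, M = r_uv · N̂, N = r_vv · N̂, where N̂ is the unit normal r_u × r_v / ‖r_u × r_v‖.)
L = 0;  M = -16*sqrt(337)/337;  N = 0

Compute the unit normal N̂(u, v) = (8*sin(v)/sqrt(u^2 + 64), -8*cos(v)/sqrt(u^2 + 64), u/sqrt(u^2 + 64)), and the second partials r_uu, r_uv, r_vv. Take dot products:
  L(u, v) = r_uu · N̂ = 0,
  M(u, v) = r_uv · N̂ = -8/sqrt(u^2 + 64),
  N(u, v) = r_vv · N̂ = 0.
Evaluating at (u, v) = (9/2, -5*pi/6):
  L = 0, M = -16*sqrt(337)/337, N = 0.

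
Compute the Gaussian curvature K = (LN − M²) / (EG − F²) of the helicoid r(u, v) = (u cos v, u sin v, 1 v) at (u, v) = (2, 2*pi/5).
K = -1/25

Coefficients of the first fundamental form: E = 1, F = 0, G = u^2 + 1.
Coefficients of the second fundamental form: L = 0, M = -1/sqrt(u^2 + 1), N = 0.
Assemble K = (LN − M²)/(EG − F²) = -1/(u^2 + 1)^2. At (u, v) = (2, 2*pi/5): K = -1/25.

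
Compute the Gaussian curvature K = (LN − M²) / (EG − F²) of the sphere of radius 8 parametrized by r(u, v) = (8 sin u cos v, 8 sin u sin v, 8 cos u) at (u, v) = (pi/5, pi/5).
K = 1/64

Coefficients of the first fundamental form: E = 64, F = 0, G = 64*sin(u)^2.
Coefficients of the second fundamental form: L = -8*sin(u)/Abs(sin(u)), M = 0, N = -8*sin(u)^3/Abs(sin(u)).
Assemble K = (LN − M²)/(EG − F²) = 1/64. At (u, v) = (pi/5, pi/5): K = 1/64.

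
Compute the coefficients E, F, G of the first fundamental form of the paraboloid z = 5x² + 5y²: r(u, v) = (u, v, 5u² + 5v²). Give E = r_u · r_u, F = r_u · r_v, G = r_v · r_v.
E = 100*u^2 + 1;  F = 100*u*v;  G = 100*v^2 + 1

Compute partials: r_u = (1, 0, 10*u), r_v = (0, 1, 10*v). Then
  E = r_u · r_u = 100*u^2 + 1,
  F = r_u · r_v = 100*u*v,
  G = r_v · r_v = 100*v^2 + 1.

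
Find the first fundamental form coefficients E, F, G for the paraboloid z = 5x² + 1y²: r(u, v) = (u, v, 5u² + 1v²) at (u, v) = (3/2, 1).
E = 226;  F = 30;  G = 5

Partials: r_u = (1, 0, 10*u), r_v = (0, 1, 2*v). As functions of (u, v):
  E = r_u · r_u = 100*u^2 + 1,
  F = r_u · r_v = 20*u*v,
  G = r_v · r_v = 4*v^2 + 1.
Evaluating at (u, v) = (3/2, 1): E = 226, F = 30, G = 5.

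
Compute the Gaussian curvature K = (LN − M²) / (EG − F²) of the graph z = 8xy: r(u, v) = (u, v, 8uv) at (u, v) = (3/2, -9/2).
K = -64/2076481

Coefficients of the first fundamental form: E = 64*v^2 + 1, F = 64*u*v, G = 64*u^2 + 1.
Coefficients of the second fundamental form: L = 0, M = 8/sqrt(64*u^2 + 64*v^2 + 1), N = 0.
Assemble K = (LN − M²)/(EG − F²) = -64/(4096*u^4 + 8192*u^2*v^2 + 128*u^2 + 4096*v^4 + 128*v^2 + 1). At (u, v) = (3/2, -9/2): K = -64/2076481.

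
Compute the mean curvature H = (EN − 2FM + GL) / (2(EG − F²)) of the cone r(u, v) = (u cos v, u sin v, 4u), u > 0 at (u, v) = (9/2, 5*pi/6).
H = 4*sqrt(17)/153

With E = 17, F = 0, G = u^2, L = 0, M = 0, N = 4*sqrt(17)*u^2/(17*Abs(u)), assemble
  H = (EN − 2FM + GL) / (2(EG − F²)) = 2*sqrt(17)/(17*Abs(u)).
At (u, v) = (9/2, 5*pi/6): H = 4*sqrt(17)/153.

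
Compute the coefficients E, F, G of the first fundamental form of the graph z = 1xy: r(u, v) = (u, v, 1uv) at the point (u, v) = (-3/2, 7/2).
E = 53/4;  F = -21/4;  G = 13/4

Partials: r_u = (1, 0, v), r_v = (0, 1, u). As functions of (u, v):
  E = r_u · r_u = v^2 + 1,
  F = r_u · r_v = u*v,
  G = r_v · r_v = u^2 + 1.
Evaluating at (u, v) = (-3/2, 7/2): E = 53/4, F = -21/4, G = 13/4.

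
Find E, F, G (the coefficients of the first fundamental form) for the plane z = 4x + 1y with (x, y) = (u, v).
E = 17;  F = 4;  G = 2

Compute partials: r_u = (1, 0, 4), r_v = (0, 1, 1). Then
  E = r_u · r_u = 17,
  F = r_u · r_v = 4,
  G = r_v · r_v = 2.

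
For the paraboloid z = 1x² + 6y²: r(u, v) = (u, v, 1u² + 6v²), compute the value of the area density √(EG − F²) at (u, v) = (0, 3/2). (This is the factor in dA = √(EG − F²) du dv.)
√(EG − F²)|_{(0, 3/2)} = 5*sqrt(13)

E = 4*u^2 + 1, F = 24*u*v, G = 144*v^2 + 1, so EG − F² = 4*u^2 + 144*v^2 + 1. Taking the positive square root: √(EG − F²) = sqrt(4*u^2 + 144*v^2 + 1). At (u, v) = (0, 3/2): 5*sqrt(13).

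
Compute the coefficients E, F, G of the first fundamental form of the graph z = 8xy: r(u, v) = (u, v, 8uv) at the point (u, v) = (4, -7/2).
E = 785;  F = -896;  G = 1025

Partials: r_u = (1, 0, 8*v), r_v = (0, 1, 8*u). As functions of (u, v):
  E = r_u · r_u = 64*v^2 + 1,
  F = r_u · r_v = 64*u*v,
  G = r_v · r_v = 64*u^2 + 1.
Evaluating at (u, v) = (4, -7/2): E = 785, F = -896, G = 1025.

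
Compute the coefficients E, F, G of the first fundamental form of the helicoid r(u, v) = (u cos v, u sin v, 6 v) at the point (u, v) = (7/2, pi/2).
E = 1;  F = 0;  G = 193/4

Partials: r_u = (cos(v), sin(v), 0), r_v = (-u*sin(v), u*cos(v), 6). As functions of (u, v):
  E = r_u · r_u = 1,
  F = r_u · r_v = 0,
  G = r_v · r_v = u^2 + 36.
Evaluating at (u, v) = (7/2, pi/2): E = 1, F = 0, G = 193/4.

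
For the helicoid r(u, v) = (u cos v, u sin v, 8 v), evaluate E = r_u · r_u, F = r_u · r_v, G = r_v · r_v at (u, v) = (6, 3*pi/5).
E = 1;  F = 0;  G = 100

Partials: r_u = (cos(v), sin(v), 0), r_v = (-u*sin(v), u*cos(v), 8). As functions of (u, v):
  E = r_u · r_u = 1,
  F = r_u · r_v = 0,
  G = r_v · r_v = u^2 + 64.
Evaluating at (u, v) = (6, 3*pi/5): E = 1, F = 0, G = 100.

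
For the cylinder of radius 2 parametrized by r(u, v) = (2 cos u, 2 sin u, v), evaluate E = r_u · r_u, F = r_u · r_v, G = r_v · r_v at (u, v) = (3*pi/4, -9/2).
E = 4;  F = 0;  G = 1

Partials: r_u = (-2*sin(u), 2*cos(u), 0), r_v = (0, 0, 1). As functions of (u, v):
  E = r_u · r_u = 4,
  F = r_u · r_v = 0,
  G = r_v · r_v = 1.
Evaluating at (u, v) = (3*pi/4, -9/2): E = 4, F = 0, G = 1.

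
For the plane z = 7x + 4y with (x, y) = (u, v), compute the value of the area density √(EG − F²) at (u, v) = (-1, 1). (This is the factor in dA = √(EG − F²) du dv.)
√(EG − F²)|_{(-1, 1)} = sqrt(66)

E = 50, F = 28, G = 17, so EG − F² = 66. Taking the positive square root: √(EG − F²) = sqrt(66). At (u, v) = (-1, 1): sqrt(66).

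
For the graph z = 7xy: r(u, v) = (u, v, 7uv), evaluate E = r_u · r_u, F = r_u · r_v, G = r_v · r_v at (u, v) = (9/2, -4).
E = 785;  F = -882;  G = 3973/4

Partials: r_u = (1, 0, 7*v), r_v = (0, 1, 7*u). As functions of (u, v):
  E = r_u · r_u = 49*v^2 + 1,
  F = r_u · r_v = 49*u*v,
  G = r_v · r_v = 49*u^2 + 1.
Evaluating at (u, v) = (9/2, -4): E = 785, F = -882, G = 3973/4.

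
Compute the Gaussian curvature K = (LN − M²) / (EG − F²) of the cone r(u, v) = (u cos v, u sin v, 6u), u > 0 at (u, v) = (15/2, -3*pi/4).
K = 0

Coefficients of the first fundamental form: E = 37, F = 0, G = u^2.
Coefficients of the second fundamental form: L = 0, M = 0, N = 6*sqrt(37)*u^2/(37*Abs(u)).
Assemble K = (LN − M²)/(EG − F²) = 0. At (u, v) = (15/2, -3*pi/4): K = 0.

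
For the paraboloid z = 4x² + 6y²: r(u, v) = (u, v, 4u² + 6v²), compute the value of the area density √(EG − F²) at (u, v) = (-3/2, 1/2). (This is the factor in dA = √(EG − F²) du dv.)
√(EG − F²)|_{(-3/2, 1/2)} = sqrt(181)

E = 64*u^2 + 1, F = 96*u*v, G = 144*v^2 + 1, so EG − F² = 64*u^2 + 144*v^2 + 1. Taking the positive square root: √(EG − F²) = sqrt(64*u^2 + 144*v^2 + 1). At (u, v) = (-3/2, 1/2): sqrt(181).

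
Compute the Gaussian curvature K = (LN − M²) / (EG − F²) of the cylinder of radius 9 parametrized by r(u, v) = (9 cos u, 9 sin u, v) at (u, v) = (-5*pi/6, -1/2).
K = 0

Coefficients of the first fundamental form: E = 81, F = 0, G = 1.
Coefficients of the second fundamental form: L = -9, M = 0, N = 0.
Assemble K = (LN − M²)/(EG − F²) = 0. At (u, v) = (-5*pi/6, -1/2): K = 0.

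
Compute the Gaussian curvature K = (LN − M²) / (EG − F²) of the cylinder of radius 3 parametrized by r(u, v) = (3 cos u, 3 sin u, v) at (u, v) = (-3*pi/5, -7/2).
K = 0

Coefficients of the first fundamental form: E = 9, F = 0, G = 1.
Coefficients of the second fundamental form: L = -3, M = 0, N = 0.
Assemble K = (LN − M²)/(EG − F²) = 0. At (u, v) = (-3*pi/5, -7/2): K = 0.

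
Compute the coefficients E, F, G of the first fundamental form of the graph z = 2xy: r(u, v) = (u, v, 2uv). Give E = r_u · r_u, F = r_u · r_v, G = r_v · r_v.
E = 4*v^2 + 1;  F = 4*u*v;  G = 4*u^2 + 1

Compute partials: r_u = (1, 0, 2*v), r_v = (0, 1, 2*u). Then
  E = r_u · r_u = 4*v^2 + 1,
  F = r_u · r_v = 4*u*v,
  G = r_v · r_v = 4*u^2 + 1.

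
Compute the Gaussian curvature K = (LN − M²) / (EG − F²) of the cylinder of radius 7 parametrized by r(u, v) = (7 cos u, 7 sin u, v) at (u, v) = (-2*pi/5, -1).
K = 0

Coefficients of the first fundamental form: E = 49, F = 0, G = 1.
Coefficients of the second fundamental form: L = -7, M = 0, N = 0.
Assemble K = (LN − M²)/(EG − F²) = 0. At (u, v) = (-2*pi/5, -1): K = 0.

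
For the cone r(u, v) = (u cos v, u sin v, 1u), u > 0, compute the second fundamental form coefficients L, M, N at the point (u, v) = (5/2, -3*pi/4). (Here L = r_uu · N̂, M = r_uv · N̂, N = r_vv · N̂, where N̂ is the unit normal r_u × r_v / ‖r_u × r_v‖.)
L = 0;  M = 0;  N = 5*sqrt(2)/4

Compute the unit normal N̂(u, v) = (-sqrt(2)*u*cos(v)/(2*Abs(u)), -sqrt(2)*u*sin(v)/(2*Abs(u)), sqrt(2)*u/(2*Abs(u))), and the second partials r_uu, r_uv, r_vv. Take dot products:
  L(u, v) = r_uu · N̂ = 0,
  M(u, v) = r_uv · N̂ = 0,
  N(u, v) = r_vv · N̂ = sqrt(2)*u^2/(2*Abs(u)).
Evaluating at (u, v) = (5/2, -3*pi/4):
  L = 0, M = 0, N = 5*sqrt(2)/4.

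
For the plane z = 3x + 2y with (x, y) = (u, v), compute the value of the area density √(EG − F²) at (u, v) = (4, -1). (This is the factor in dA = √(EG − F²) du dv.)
√(EG − F²)|_{(4, -1)} = sqrt(14)

E = 10, F = 6, G = 5, so EG − F² = 14. Taking the positive square root: √(EG − F²) = sqrt(14). At (u, v) = (4, -1): sqrt(14).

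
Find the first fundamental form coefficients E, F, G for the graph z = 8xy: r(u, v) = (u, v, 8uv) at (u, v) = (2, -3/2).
E = 145;  F = -192;  G = 257

Partials: r_u = (1, 0, 8*v), r_v = (0, 1, 8*u). As functions of (u, v):
  E = r_u · r_u = 64*v^2 + 1,
  F = r_u · r_v = 64*u*v,
  G = r_v · r_v = 64*u^2 + 1.
Evaluating at (u, v) = (2, -3/2): E = 145, F = -192, G = 257.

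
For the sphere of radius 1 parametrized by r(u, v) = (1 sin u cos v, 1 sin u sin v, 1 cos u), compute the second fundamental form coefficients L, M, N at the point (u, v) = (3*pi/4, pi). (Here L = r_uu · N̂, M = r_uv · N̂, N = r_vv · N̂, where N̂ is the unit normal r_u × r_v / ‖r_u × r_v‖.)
L = -1;  M = 0;  N = -1/2

Compute the unit normal N̂(u, v) = (sin(u)^2*cos(v)/Abs(sin(u)), sin(u)^2*sin(v)/Abs(sin(u)), sin(2*u)/(2*Abs(sin(u)))), and the second partials r_uu, r_uv, r_vv. Take dot products:
  L(u, v) = r_uu · N̂ = -sin(u)/Abs(sin(u)),
  M(u, v) = r_uv · N̂ = 0,
  N(u, v) = r_vv · N̂ = -sin(u)^3/Abs(sin(u)).
Evaluating at (u, v) = (3*pi/4, pi):
  L = -1, M = 0, N = -1/2.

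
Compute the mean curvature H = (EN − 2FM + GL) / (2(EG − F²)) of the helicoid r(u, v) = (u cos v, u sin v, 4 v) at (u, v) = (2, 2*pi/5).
H = 0

With E = 1, F = 0, G = u^2 + 16, L = 0, M = -4/sqrt(u^2 + 16), N = 0, assemble
  H = (EN − 2FM + GL) / (2(EG − F²)) = 0.
At (u, v) = (2, 2*pi/5): H = 0.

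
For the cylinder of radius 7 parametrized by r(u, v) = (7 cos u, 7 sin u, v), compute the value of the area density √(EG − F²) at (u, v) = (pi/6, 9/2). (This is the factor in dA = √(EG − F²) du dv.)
√(EG − F²)|_{(pi/6, 9/2)} = 7

E = 49, F = 0, G = 1, so EG − F² = 49. Taking the positive square root: √(EG − F²) = 7. At (u, v) = (pi/6, 9/2): 7.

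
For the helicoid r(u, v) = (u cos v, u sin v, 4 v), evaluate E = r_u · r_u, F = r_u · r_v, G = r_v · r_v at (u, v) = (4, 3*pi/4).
E = 1;  F = 0;  G = 32

Partials: r_u = (cos(v), sin(v), 0), r_v = (-u*sin(v), u*cos(v), 4). As functions of (u, v):
  E = r_u · r_u = 1,
  F = r_u · r_v = 0,
  G = r_v · r_v = u^2 + 16.
Evaluating at (u, v) = (4, 3*pi/4): E = 1, F = 0, G = 32.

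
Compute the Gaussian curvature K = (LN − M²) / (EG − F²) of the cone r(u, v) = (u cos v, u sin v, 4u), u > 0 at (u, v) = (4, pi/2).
K = 0

Coefficients of the first fundamental form: E = 17, F = 0, G = u^2.
Coefficients of the second fundamental form: L = 0, M = 0, N = 4*sqrt(17)*u^2/(17*Abs(u)).
Assemble K = (LN − M²)/(EG − F²) = 0. At (u, v) = (4, pi/2): K = 0.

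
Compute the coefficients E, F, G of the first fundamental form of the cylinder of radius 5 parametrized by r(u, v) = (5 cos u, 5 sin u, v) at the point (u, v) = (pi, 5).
E = 25;  F = 0;  G = 1

Partials: r_u = (-5*sin(u), 5*cos(u), 0), r_v = (0, 0, 1). As functions of (u, v):
  E = r_u · r_u = 25,
  F = r_u · r_v = 0,
  G = r_v · r_v = 1.
Evaluating at (u, v) = (pi, 5): E = 25, F = 0, G = 1.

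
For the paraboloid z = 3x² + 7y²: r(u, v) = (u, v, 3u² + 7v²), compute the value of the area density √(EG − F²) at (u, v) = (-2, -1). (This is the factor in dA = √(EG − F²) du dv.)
√(EG − F²)|_{(-2, -1)} = sqrt(341)

E = 36*u^2 + 1, F = 84*u*v, G = 196*v^2 + 1, so EG − F² = 36*u^2 + 196*v^2 + 1. Taking the positive square root: √(EG − F²) = sqrt(36*u^2 + 196*v^2 + 1). At (u, v) = (-2, -1): sqrt(341).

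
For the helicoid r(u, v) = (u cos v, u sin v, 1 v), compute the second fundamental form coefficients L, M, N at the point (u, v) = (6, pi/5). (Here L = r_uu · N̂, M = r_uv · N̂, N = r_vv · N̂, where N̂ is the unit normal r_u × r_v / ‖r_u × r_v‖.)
L = 0;  M = -sqrt(37)/37;  N = 0

Compute the unit normal N̂(u, v) = (sin(v)/sqrt(u^2 + 1), -cos(v)/sqrt(u^2 + 1), u/sqrt(u^2 + 1)), and the second partials r_uu, r_uv, r_vv. Take dot products:
  L(u, v) = r_uu · N̂ = 0,
  M(u, v) = r_uv · N̂ = -1/sqrt(u^2 + 1),
  N(u, v) = r_vv · N̂ = 0.
Evaluating at (u, v) = (6, pi/5):
  L = 0, M = -sqrt(37)/37, N = 0.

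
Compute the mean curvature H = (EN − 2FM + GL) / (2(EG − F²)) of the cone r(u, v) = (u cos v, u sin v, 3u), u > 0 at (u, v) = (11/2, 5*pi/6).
H = 3*sqrt(10)/110

With E = 10, F = 0, G = u^2, L = 0, M = 0, N = 3*sqrt(10)*u^2/(10*Abs(u)), assemble
  H = (EN − 2FM + GL) / (2(EG − F²)) = 3*sqrt(10)/(20*Abs(u)).
At (u, v) = (11/2, 5*pi/6): H = 3*sqrt(10)/110.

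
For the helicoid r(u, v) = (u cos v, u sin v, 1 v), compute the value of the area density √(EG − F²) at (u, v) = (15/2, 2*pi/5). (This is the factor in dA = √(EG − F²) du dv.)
√(EG − F²)|_{(15/2, 2*pi/5)} = sqrt(229)/2

E = 1, F = 0, G = u^2 + 1, so EG − F² = u^2 + 1. Taking the positive square root: √(EG − F²) = sqrt(u^2 + 1). At (u, v) = (15/2, 2*pi/5): sqrt(229)/2.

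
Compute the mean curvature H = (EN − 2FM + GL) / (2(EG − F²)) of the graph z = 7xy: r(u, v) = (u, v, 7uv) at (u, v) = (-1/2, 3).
H = 4116*sqrt(1817)/3301489

With E = 49*v^2 + 1, F = 49*u*v, G = 49*u^2 + 1, L = 0, M = 7/sqrt(49*u^2 + 49*v^2 + 1), N = 0, assemble
  H = (EN − 2FM + GL) / (2(EG − F²)) = -343*u*v/(49*u^2 + 49*v^2 + 1)^(3/2).
At (u, v) = (-1/2, 3): H = 4116*sqrt(1817)/3301489.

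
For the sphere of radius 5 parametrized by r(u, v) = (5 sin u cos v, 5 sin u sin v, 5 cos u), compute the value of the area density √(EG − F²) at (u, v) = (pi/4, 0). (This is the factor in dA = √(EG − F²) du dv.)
√(EG − F²)|_{(pi/4, 0)} = 25*sqrt(2)/2

E = 25, F = 0, G = 25*sin(u)^2, so EG − F² = 625*sin(u)^2. Taking the positive square root: √(EG − F²) = 25*Abs(sin(u)). At (u, v) = (pi/4, 0): 25*sqrt(2)/2.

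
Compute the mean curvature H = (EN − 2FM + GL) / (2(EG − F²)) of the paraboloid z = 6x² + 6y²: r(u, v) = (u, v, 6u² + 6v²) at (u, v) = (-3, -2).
H = 11244*sqrt(1873)/3508129

With E = 144*u^2 + 1, F = 144*u*v, G = 144*v^2 + 1, L = 12/sqrt(144*u^2 + 144*v^2 + 1), M = 0, N = 12/sqrt(144*u^2 + 144*v^2 + 1), assemble
  H = (EN − 2FM + GL) / (2(EG − F²)) = 12*(72*u^2 + 72*v^2 + 1)/(144*u^2 + 144*v^2 + 1)^(3/2).
At (u, v) = (-3, -2): H = 11244*sqrt(1873)/3508129.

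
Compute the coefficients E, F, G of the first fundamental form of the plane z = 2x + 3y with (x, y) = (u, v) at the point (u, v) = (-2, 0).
E = 5;  F = 6;  G = 10

Partials: r_u = (1, 0, 2), r_v = (0, 1, 3). As functions of (u, v):
  E = r_u · r_u = 5,
  F = r_u · r_v = 6,
  G = r_v · r_v = 10.
Evaluating at (u, v) = (-2, 0): E = 5, F = 6, G = 10.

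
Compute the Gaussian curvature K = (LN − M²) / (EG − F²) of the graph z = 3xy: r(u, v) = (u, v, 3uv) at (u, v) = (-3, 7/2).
K = -144/591361

Coefficients of the first fundamental form: E = 9*v^2 + 1, F = 9*u*v, G = 9*u^2 + 1.
Coefficients of the second fundamental form: L = 0, M = 3/sqrt(9*u^2 + 9*v^2 + 1), N = 0.
Assemble K = (LN − M²)/(EG − F²) = -9/(81*u^4 + 162*u^2*v^2 + 18*u^2 + 81*v^4 + 18*v^2 + 1). At (u, v) = (-3, 7/2): K = -144/591361.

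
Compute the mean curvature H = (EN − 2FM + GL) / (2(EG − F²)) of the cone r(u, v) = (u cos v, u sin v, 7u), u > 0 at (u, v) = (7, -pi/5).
H = sqrt(2)/20

With E = 50, F = 0, G = u^2, L = 0, M = 0, N = 7*sqrt(2)*u^2/(10*Abs(u)), assemble
  H = (EN − 2FM + GL) / (2(EG − F²)) = 7*sqrt(2)/(20*Abs(u)).
At (u, v) = (7, -pi/5): H = sqrt(2)/20.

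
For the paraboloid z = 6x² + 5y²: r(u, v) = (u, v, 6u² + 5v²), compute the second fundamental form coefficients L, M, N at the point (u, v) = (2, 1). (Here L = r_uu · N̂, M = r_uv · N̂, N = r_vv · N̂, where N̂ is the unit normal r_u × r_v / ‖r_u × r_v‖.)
L = 12*sqrt(677)/677;  M = 0;  N = 10*sqrt(677)/677

Compute the unit normal N̂(u, v) = (-12*u/sqrt(144*u^2 + 100*v^2 + 1), -10*v/sqrt(144*u^2 + 100*v^2 + 1), 1/sqrt(144*u^2 + 100*v^2 + 1)), and the second partials r_uu, r_uv, r_vv. Take dot products:
  L(u, v) = r_uu · N̂ = 12/sqrt(144*u^2 + 100*v^2 + 1),
  M(u, v) = r_uv · N̂ = 0,
  N(u, v) = r_vv · N̂ = 10/sqrt(144*u^2 + 100*v^2 + 1).
Evaluating at (u, v) = (2, 1):
  L = 12*sqrt(677)/677, M = 0, N = 10*sqrt(677)/677.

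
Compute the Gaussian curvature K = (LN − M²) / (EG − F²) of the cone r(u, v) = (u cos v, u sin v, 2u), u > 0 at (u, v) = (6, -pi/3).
K = 0

Coefficients of the first fundamental form: E = 5, F = 0, G = u^2.
Coefficients of the second fundamental form: L = 0, M = 0, N = 2*sqrt(5)*u^2/(5*Abs(u)).
Assemble K = (LN − M²)/(EG − F²) = 0. At (u, v) = (6, -pi/3): K = 0.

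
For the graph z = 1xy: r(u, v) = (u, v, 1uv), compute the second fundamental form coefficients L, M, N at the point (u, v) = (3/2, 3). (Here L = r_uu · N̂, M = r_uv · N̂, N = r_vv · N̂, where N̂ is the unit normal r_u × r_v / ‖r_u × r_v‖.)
L = 0;  M = 2/7;  N = 0

Compute the unit normal N̂(u, v) = (-v/sqrt(u^2 + v^2 + 1), -u/sqrt(u^2 + v^2 + 1), 1/sqrt(u^2 + v^2 + 1)), and the second partials r_uu, r_uv, r_vv. Take dot products:
  L(u, v) = r_uu · N̂ = 0,
  M(u, v) = r_uv · N̂ = 1/sqrt(u^2 + v^2 + 1),
  N(u, v) = r_vv · N̂ = 0.
Evaluating at (u, v) = (3/2, 3):
  L = 0, M = 2/7, N = 0.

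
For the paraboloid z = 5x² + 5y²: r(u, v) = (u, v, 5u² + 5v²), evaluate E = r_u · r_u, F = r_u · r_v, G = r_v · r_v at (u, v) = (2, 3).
E = 401;  F = 600;  G = 901

Partials: r_u = (1, 0, 10*u), r_v = (0, 1, 10*v). As functions of (u, v):
  E = r_u · r_u = 100*u^2 + 1,
  F = r_u · r_v = 100*u*v,
  G = r_v · r_v = 100*v^2 + 1.
Evaluating at (u, v) = (2, 3): E = 401, F = 600, G = 901.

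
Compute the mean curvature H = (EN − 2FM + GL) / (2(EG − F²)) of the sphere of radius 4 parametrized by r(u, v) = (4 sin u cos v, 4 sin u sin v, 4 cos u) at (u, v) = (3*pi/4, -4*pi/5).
H = -1/4

With E = 16, F = 0, G = 16*sin(u)^2, L = -4*sin(u)/Abs(sin(u)), M = 0, N = -4*sin(u)^3/Abs(sin(u)), assemble
  H = (EN − 2FM + GL) / (2(EG − F²)) = -sin(u)/(4*Abs(sin(u))).
At (u, v) = (3*pi/4, -4*pi/5): H = -1/4.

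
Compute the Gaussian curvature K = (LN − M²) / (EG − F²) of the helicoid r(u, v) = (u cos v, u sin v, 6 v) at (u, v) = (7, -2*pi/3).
K = -36/7225

Coefficients of the first fundamental form: E = 1, F = 0, G = u^2 + 36.
Coefficients of the second fundamental form: L = 0, M = -6/sqrt(u^2 + 36), N = 0.
Assemble K = (LN − M²)/(EG − F²) = -36/(u^2 + 36)^2. At (u, v) = (7, -2*pi/3): K = -36/7225.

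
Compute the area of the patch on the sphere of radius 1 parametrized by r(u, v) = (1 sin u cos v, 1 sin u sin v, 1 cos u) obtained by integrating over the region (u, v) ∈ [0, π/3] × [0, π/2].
Area = pi/4

Area = ∫∫ √(EG − F²) du dv with √(EG − F²) = Abs(sin(u)). Integrating over [0, π/3] × [0, π/2] gives pi/4.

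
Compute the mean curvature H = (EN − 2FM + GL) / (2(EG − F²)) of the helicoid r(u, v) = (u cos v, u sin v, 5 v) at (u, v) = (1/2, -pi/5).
H = 0

With E = 1, F = 0, G = u^2 + 25, L = 0, M = -5/sqrt(u^2 + 25), N = 0, assemble
  H = (EN − 2FM + GL) / (2(EG − F²)) = 0.
At (u, v) = (1/2, -pi/5): H = 0.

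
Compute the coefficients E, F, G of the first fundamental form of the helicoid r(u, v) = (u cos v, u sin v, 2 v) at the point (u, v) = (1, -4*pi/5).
E = 1;  F = 0;  G = 5

Partials: r_u = (cos(v), sin(v), 0), r_v = (-u*sin(v), u*cos(v), 2). As functions of (u, v):
  E = r_u · r_u = 1,
  F = r_u · r_v = 0,
  G = r_v · r_v = u^2 + 4.
Evaluating at (u, v) = (1, -4*pi/5): E = 1, F = 0, G = 5.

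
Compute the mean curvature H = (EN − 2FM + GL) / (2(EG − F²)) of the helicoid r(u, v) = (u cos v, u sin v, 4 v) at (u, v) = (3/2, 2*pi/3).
H = 0

With E = 1, F = 0, G = u^2 + 16, L = 0, M = -4/sqrt(u^2 + 16), N = 0, assemble
  H = (EN − 2FM + GL) / (2(EG − F²)) = 0.
At (u, v) = (3/2, 2*pi/3): H = 0.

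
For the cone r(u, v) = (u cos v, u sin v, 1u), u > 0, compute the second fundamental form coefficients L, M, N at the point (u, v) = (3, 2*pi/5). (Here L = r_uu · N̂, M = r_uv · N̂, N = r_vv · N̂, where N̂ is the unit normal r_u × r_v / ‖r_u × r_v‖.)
L = 0;  M = 0;  N = 3*sqrt(2)/2

Compute the unit normal N̂(u, v) = (-sqrt(2)*u*cos(v)/(2*Abs(u)), -sqrt(2)*u*sin(v)/(2*Abs(u)), sqrt(2)*u/(2*Abs(u))), and the second partials r_uu, r_uv, r_vv. Take dot products:
  L(u, v) = r_uu · N̂ = 0,
  M(u, v) = r_uv · N̂ = 0,
  N(u, v) = r_vv · N̂ = sqrt(2)*u^2/(2*Abs(u)).
Evaluating at (u, v) = (3, 2*pi/5):
  L = 0, M = 0, N = 3*sqrt(2)/2.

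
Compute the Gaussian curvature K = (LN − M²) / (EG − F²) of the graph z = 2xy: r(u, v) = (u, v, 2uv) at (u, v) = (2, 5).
K = -4/13689

Coefficients of the first fundamental form: E = 4*v^2 + 1, F = 4*u*v, G = 4*u^2 + 1.
Coefficients of the second fundamental form: L = 0, M = 2/sqrt(4*u^2 + 4*v^2 + 1), N = 0.
Assemble K = (LN − M²)/(EG − F²) = -4/(16*u^4 + 32*u^2*v^2 + 8*u^2 + 16*v^4 + 8*v^2 + 1). At (u, v) = (2, 5): K = -4/13689.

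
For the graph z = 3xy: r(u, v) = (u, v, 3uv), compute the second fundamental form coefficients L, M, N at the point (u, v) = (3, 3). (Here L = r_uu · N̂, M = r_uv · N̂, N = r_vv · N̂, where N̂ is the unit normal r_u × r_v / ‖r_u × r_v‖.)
L = 0;  M = 3*sqrt(163)/163;  N = 0

Compute the unit normal N̂(u, v) = (-3*v/sqrt(9*u^2 + 9*v^2 + 1), -3*u/sqrt(9*u^2 + 9*v^2 + 1), 1/sqrt(9*u^2 + 9*v^2 + 1)), and the second partials r_uu, r_uv, r_vv. Take dot products:
  L(u, v) = r_uu · N̂ = 0,
  M(u, v) = r_uv · N̂ = 3/sqrt(9*u^2 + 9*v^2 + 1),
  N(u, v) = r_vv · N̂ = 0.
Evaluating at (u, v) = (3, 3):
  L = 0, M = 3*sqrt(163)/163, N = 0.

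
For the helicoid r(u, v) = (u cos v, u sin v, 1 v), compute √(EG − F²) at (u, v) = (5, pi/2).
√(EG − F²)|_{(5, pi/2)} = sqrt(26)

E = 1, F = 0, G = u^2 + 1; EG − F² = u^2 + 1; √(EG − F²) = sqrt(u^2 + 1). At the given point: sqrt(26).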